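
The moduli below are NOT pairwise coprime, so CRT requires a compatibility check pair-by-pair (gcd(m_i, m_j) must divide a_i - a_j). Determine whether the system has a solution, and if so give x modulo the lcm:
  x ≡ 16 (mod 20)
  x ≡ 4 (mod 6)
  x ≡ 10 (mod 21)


Moduli 20, 6, 21 are not pairwise coprime, so CRT works modulo lcm(m_i) when all pairwise compatibility conditions hold.
Pairwise compatibility: gcd(m_i, m_j) must divide a_i - a_j for every pair.
Merge one congruence at a time:
  Start: x ≡ 16 (mod 20).
  Combine with x ≡ 4 (mod 6): gcd(20, 6) = 2; 4 - 16 = -12, which IS divisible by 2, so compatible.
    Write x = 16 + 20·t and substitute into x ≡ 4 (mod 6): 20·t ≡ 4 − 16 = -12 (mod 6).
    Divide the congruence (and modulus) by g = 2: 10·t ≡ -6 (mod 3).
    Reduce coefficients mod 3: 1·t ≡ 0 (mod 3).
    So t ≡ 0 (mod 3).
    Then x = 16 + 20·0 = 16, valid modulo lcm(20, 6) = 60: x ≡ 16 (mod 60).
  Combine with x ≡ 10 (mod 21): gcd(60, 21) = 3; 10 - 16 = -6, which IS divisible by 3, so compatible.
    Write x = 16 + 60·t and substitute into x ≡ 10 (mod 21): 60·t ≡ 10 − 16 = -6 (mod 21).
    Divide the congruence (and modulus) by g = 3: 20·t ≡ -2 (mod 7).
    Reduce coefficients mod 7: 6·t ≡ 5 (mod 7).
    The inverse of 6 mod 7 is 6 (since 6·6 = 36 = 5·7 + 1), so t ≡ 6·5 = 30 ≡ 2 (mod 7).
    Then x = 16 + 60·2 = 136, valid modulo lcm(60, 21) = 420: x ≡ 136 (mod 420).
Verify: 136 mod 20 = 16, 136 mod 6 = 4, 136 mod 21 = 10.

x ≡ 136 (mod 420).


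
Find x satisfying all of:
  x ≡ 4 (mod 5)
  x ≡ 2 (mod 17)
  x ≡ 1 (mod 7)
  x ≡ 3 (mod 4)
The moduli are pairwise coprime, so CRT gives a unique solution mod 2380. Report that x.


Product of moduli M = 5 · 17 · 7 · 4 = 2380.
Merge one congruence at a time:
  Start: x ≡ 4 (mod 5).
  Combine with x ≡ 2 (mod 17); new modulus lcm = 85.
    Write x = 4 + 5·t and substitute into x ≡ 2 (mod 17): 5·t ≡ 2 − 4 = -2 (mod 17).
    Reduce coefficients mod 17: 5·t ≡ 15 (mod 17).
    The inverse of 5 mod 17 is 7 (since 5·7 = 35 = 2·17 + 1), so t ≡ 7·15 = 105 ≡ 3 (mod 17).
    Then x = 4 + 5·3 = 19, valid modulo lcm(5, 17) = 85: x ≡ 19 (mod 85).
  Combine with x ≡ 1 (mod 7); new modulus lcm = 595.
    Write x = 19 + 85·t and substitute into x ≡ 1 (mod 7): 85·t ≡ 1 − 19 = -18 (mod 7).
    Reduce coefficients mod 7: 1·t ≡ 3 (mod 7).
    So t ≡ 3 (mod 7).
    Then x = 19 + 85·3 = 274, valid modulo lcm(85, 7) = 595: x ≡ 274 (mod 595).
  Combine with x ≡ 3 (mod 4); new modulus lcm = 2380.
    Write x = 274 + 595·t and substitute into x ≡ 3 (mod 4): 595·t ≡ 3 − 274 = -271 (mod 4).
    Reduce coefficients mod 4: 3·t ≡ 1 (mod 4).
    The inverse of 3 mod 4 is 3 (since 3·3 = 9 = 2·4 + 1), so t ≡ 3·1 = 3 ≡ 3 (mod 4).
    Then x = 274 + 595·3 = 2059, valid modulo lcm(595, 4) = 2380: x ≡ 2059 (mod 2380).
Verify against each original: 2059 mod 5 = 4, 2059 mod 17 = 2, 2059 mod 7 = 1, 2059 mod 4 = 3.

x ≡ 2059 (mod 2380).


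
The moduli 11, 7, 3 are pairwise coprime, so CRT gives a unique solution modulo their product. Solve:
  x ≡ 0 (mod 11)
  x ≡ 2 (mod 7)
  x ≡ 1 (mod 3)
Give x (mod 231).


Moduli 11, 7, 3 are pairwise coprime; by CRT there is a unique solution modulo M = 11 · 7 · 3 = 231.
Solve pairwise, accumulating the modulus:
  Start with x ≡ 0 (mod 11).
  Combine with x ≡ 2 (mod 7): since gcd(11, 7) = 1, we get a unique residue mod 77.
    Write x = 0 + 11·t and substitute into x ≡ 2 (mod 7): 11·t ≡ 2 − 0 = 2 (mod 7).
    Reduce coefficients mod 7: 4·t ≡ 2 (mod 7).
    The inverse of 4 mod 7 is 2 (since 4·2 = 8 = 1·7 + 1), so t ≡ 2·2 = 4 ≡ 4 (mod 7).
    Then x = 0 + 11·4 = 44, valid modulo lcm(11, 7) = 77: x ≡ 44 (mod 77).
  Combine with x ≡ 1 (mod 3): since gcd(77, 3) = 1, we get a unique residue mod 231.
    Write x = 44 + 77·t and substitute into x ≡ 1 (mod 3): 77·t ≡ 1 − 44 = -43 (mod 3).
    Reduce coefficients mod 3: 2·t ≡ 2 (mod 3).
    The inverse of 2 mod 3 is 2 (since 2·2 = 4 = 1·3 + 1), so t ≡ 2·2 = 4 ≡ 1 (mod 3).
    Then x = 44 + 77·1 = 121, valid modulo lcm(77, 3) = 231: x ≡ 121 (mod 231).
Verify: 121 mod 11 = 0 ✓, 121 mod 7 = 2 ✓, 121 mod 3 = 1 ✓.

x ≡ 121 (mod 231).


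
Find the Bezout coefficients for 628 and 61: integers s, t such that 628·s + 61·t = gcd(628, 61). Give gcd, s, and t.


Euclidean algorithm on (628, 61) — divide until remainder is 0:
  628 = 10 · 61 + 18
  61 = 3 · 18 + 7
  18 = 2 · 7 + 4
  7 = 1 · 4 + 3
  4 = 1 · 3 + 1
  3 = 3 · 1 + 0
gcd(628, 61) = 1.
Track Bezout coefficients alongside the remainders: start with r₀ = 628 = a·1 + b·0 (s = 1, t = 0) and r₁ = 61 = a·0 + b·1 (s = 0, t = 1); each new remainder r_{k+1} = r_{k-1} − q_k·r_k inherits s_{k+1} = s_{k-1} − q_k·s_k, t_{k+1} = t_{k-1} − q_k·t_k, so r_k = a·s_k + b·t_k at every step:
  q = 10: r = 18, s = 1 − 10·0 = 1, t = 0 − 10·1 = -10  (check: 628·1 + 61·(-10) = 18)
  q = 3: r = 7, s = 0 − 3·1 = -3, t = 1 − 3·(-10) = 31  (check: 628·(-3) + 61·31 = 7)
  q = 2: r = 4, s = 1 − 2·(-3) = 7, t = -10 − 2·31 = -72  (check: 628·7 + 61·(-72) = 4)
  q = 1: r = 3, s = -3 − 1·7 = -10, t = 31 − 1·(-72) = 103  (check: 628·(-10) + 61·103 = 3)
  q = 1: r = 1, s = 7 − 1·(-10) = 17, t = -72 − 1·103 = -175  (check: 628·17 + 61·(-175) = 1)
The row with r = 1 (the gcd) gives the Bezout coefficients s = 17, t = -175.
Result: 628 · (17) + 61 · (-175) = 1.

gcd(628, 61) = 1; s = 17, t = -175 (check: 628·17 + 61·(-175) = 1).


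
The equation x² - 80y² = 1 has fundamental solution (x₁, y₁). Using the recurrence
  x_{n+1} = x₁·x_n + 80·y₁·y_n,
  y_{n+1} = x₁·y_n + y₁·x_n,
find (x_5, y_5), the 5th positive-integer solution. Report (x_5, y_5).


Step 1: Find the fundamental solution (x₁, y₁) of x² - 80y² = 1.
  Expand √80 as a continued fraction. a₀ = ⌊√80⌋ = 8; iterate m_{k+1} = d_k·a_k − m_k, d_{k+1} = (80 − m_{k+1}²)/d_k, a_{k+1} = ⌊(a₀ + m_{k+1})/d_{k+1}⌋ (starting m₀ = 0, d₀ = 1), with convergents p_k = a_k·p_{k-1} + p_{k-2}, q_k = a_k·q_{k-1} + q_{k-2} (p₋₁ = 1, q₋₁ = 0):
  k = 0: a₀ = 8; p₀/q₀ = 8/1; p₀² − 80·q₀² = 64 − 80 = -16.
  k = 1: m = 8, d = 16, a = ⌊(8 + 8)/16⌋ = 1; p/q = (1·8 + 1)/(1·1 + 0) = 9/1; p² − 80·q² = 81 − 80 = 1.
  The first convergent with p² − 80·q² = 1 gives the fundamental solution (x₁, y₁) = (9, 1).
Step 2: Apply the recurrence (x_{n+1}, y_{n+1}) = (x₁x_n + 80y₁y_n, x₁y_n + y₁x_n) repeatedly.
  From (x_1, y_1) = (9, 1): x_2 = 9·9 + 80·1·1 = 161; y_2 = 9·1 + 1·9 = 18.
  From (x_2, y_2) = (161, 18): x_3 = 9·161 + 80·1·18 = 2889; y_3 = 9·18 + 1·161 = 323.
  From (x_3, y_3) = (2889, 323): x_4 = 9·2889 + 80·1·323 = 51841; y_4 = 9·323 + 1·2889 = 5796.
  From (x_4, y_4) = (51841, 5796): x_5 = 9·51841 + 80·1·5796 = 930249; y_5 = 9·5796 + 1·51841 = 104005.
Step 3: Verify x_5² - 80·y_5² = 865363202001 - 865363202000 = 1 (should be 1). ✓

(x_1, y_1) = (9, 1); (x_5, y_5) = (930249, 104005).


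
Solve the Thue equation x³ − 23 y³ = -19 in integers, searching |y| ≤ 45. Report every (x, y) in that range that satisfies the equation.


The equation is x³ - 23y³ = -19. For fixed y, x³ = 23·y³ − 19, so a solution requires the RHS to be a perfect cube.
Strategy: iterate y from -45 to 45, compute RHS = 23·y³ − 19, and check whether it is a (positive or negative) perfect cube.
Check small values of y:
  y = 0: RHS = -19 is not a perfect cube.
  y = 1: RHS = 4 is not a perfect cube.
  y = -1: RHS = -42 is not a perfect cube.
  y = 2: RHS = 165 is not a perfect cube.
  y = -2: RHS = -203 is not a perfect cube.
  y = 3: RHS = 602 is not a perfect cube.
  y = -3: RHS = -640 is not a perfect cube.
Continuing the search up to |y| = 45 finds no solutions either.
No (x, y) in the scanned range satisfies the equation.

No integer solutions with |y| ≤ 45.


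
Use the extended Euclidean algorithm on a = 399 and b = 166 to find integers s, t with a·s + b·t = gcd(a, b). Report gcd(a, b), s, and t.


Euclidean algorithm on (399, 166) — divide until remainder is 0:
  399 = 2 · 166 + 67
  166 = 2 · 67 + 32
  67 = 2 · 32 + 3
  32 = 10 · 3 + 2
  3 = 1 · 2 + 1
  2 = 2 · 1 + 0
gcd(399, 166) = 1.
Track Bezout coefficients alongside the remainders: start with r₀ = 399 = a·1 + b·0 (s = 1, t = 0) and r₁ = 166 = a·0 + b·1 (s = 0, t = 1); each new remainder r_{k+1} = r_{k-1} − q_k·r_k inherits s_{k+1} = s_{k-1} − q_k·s_k, t_{k+1} = t_{k-1} − q_k·t_k, so r_k = a·s_k + b·t_k at every step:
  q = 2: r = 67, s = 1 − 2·0 = 1, t = 0 − 2·1 = -2  (check: 399·1 + 166·(-2) = 67)
  q = 2: r = 32, s = 0 − 2·1 = -2, t = 1 − 2·(-2) = 5  (check: 399·(-2) + 166·5 = 32)
  q = 2: r = 3, s = 1 − 2·(-2) = 5, t = -2 − 2·5 = -12  (check: 399·5 + 166·(-12) = 3)
  q = 10: r = 2, s = -2 − 10·5 = -52, t = 5 − 10·(-12) = 125  (check: 399·(-52) + 166·125 = 2)
  q = 1: r = 1, s = 5 − 1·(-52) = 57, t = -12 − 1·125 = -137  (check: 399·57 + 166·(-137) = 1)
The row with r = 1 (the gcd) gives the Bezout coefficients s = 57, t = -137.
Result: 399 · (57) + 166 · (-137) = 1.

gcd(399, 166) = 1; s = 57, t = -137 (check: 399·57 + 166·(-137) = 1).


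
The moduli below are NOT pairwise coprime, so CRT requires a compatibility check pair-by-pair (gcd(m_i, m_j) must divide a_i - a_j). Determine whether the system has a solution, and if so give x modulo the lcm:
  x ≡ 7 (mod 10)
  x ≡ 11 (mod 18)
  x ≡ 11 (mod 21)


Moduli 10, 18, 21 are not pairwise coprime, so CRT works modulo lcm(m_i) when all pairwise compatibility conditions hold.
Pairwise compatibility: gcd(m_i, m_j) must divide a_i - a_j for every pair.
Merge one congruence at a time:
  Start: x ≡ 7 (mod 10).
  Combine with x ≡ 11 (mod 18): gcd(10, 18) = 2; 11 - 7 = 4, which IS divisible by 2, so compatible.
    Write x = 7 + 10·t and substitute into x ≡ 11 (mod 18): 10·t ≡ 11 − 7 = 4 (mod 18).
    Divide the congruence (and modulus) by g = 2: 5·t ≡ 2 (mod 9).
    The inverse of 5 mod 9 is 2 (since 5·2 = 10 = 1·9 + 1), so t ≡ 2·2 = 4 ≡ 4 (mod 9).
    Then x = 7 + 10·4 = 47, valid modulo lcm(10, 18) = 90: x ≡ 47 (mod 90).
  Combine with x ≡ 11 (mod 21): gcd(90, 21) = 3; 11 - 47 = -36, which IS divisible by 3, so compatible.
    Write x = 47 + 90·t and substitute into x ≡ 11 (mod 21): 90·t ≡ 11 − 47 = -36 (mod 21).
    Divide the congruence (and modulus) by g = 3: 30·t ≡ -12 (mod 7).
    Reduce coefficients mod 7: 2·t ≡ 2 (mod 7).
    The inverse of 2 mod 7 is 4 (since 2·4 = 8 = 1·7 + 1), so t ≡ 4·2 = 8 ≡ 1 (mod 7).
    Then x = 47 + 90·1 = 137, valid modulo lcm(90, 21) = 630: x ≡ 137 (mod 630).
Verify: 137 mod 10 = 7, 137 mod 18 = 11, 137 mod 21 = 11.

x ≡ 137 (mod 630).


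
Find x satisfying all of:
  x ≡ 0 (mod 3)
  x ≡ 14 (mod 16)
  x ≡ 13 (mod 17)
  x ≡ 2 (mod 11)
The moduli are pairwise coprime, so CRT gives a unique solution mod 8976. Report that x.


Product of moduli M = 3 · 16 · 17 · 11 = 8976.
Merge one congruence at a time:
  Start: x ≡ 0 (mod 3).
  Combine with x ≡ 14 (mod 16); new modulus lcm = 48.
    Write x = 0 + 3·t and substitute into x ≡ 14 (mod 16): 3·t ≡ 14 − 0 = 14 (mod 16).
    The inverse of 3 mod 16 is 11 (since 3·11 = 33 = 2·16 + 1), so t ≡ 11·14 = 154 ≡ 10 (mod 16).
    Then x = 0 + 3·10 = 30, valid modulo lcm(3, 16) = 48: x ≡ 30 (mod 48).
  Combine with x ≡ 13 (mod 17); new modulus lcm = 816.
    Write x = 30 + 48·t and substitute into x ≡ 13 (mod 17): 48·t ≡ 13 − 30 = -17 (mod 17).
    Reduce coefficients mod 17: 14·t ≡ 0 (mod 17).
    The inverse of 14 mod 17 is 11 (since 14·11 = 154 = 9·17 + 1), so t ≡ 11·0 = 0 ≡ 0 (mod 17).
    Then x = 30 + 48·0 = 30, valid modulo lcm(48, 17) = 816: x ≡ 30 (mod 816).
  Combine with x ≡ 2 (mod 11); new modulus lcm = 8976.
    Write x = 30 + 816·t and substitute into x ≡ 2 (mod 11): 816·t ≡ 2 − 30 = -28 (mod 11).
    Reduce coefficients mod 11: 2·t ≡ 5 (mod 11).
    The inverse of 2 mod 11 is 6 (since 2·6 = 12 = 1·11 + 1), so t ≡ 6·5 = 30 ≡ 8 (mod 11).
    Then x = 30 + 816·8 = 6558, valid modulo lcm(816, 11) = 8976: x ≡ 6558 (mod 8976).
Verify against each original: 6558 mod 3 = 0, 6558 mod 16 = 14, 6558 mod 17 = 13, 6558 mod 11 = 2.

x ≡ 6558 (mod 8976).


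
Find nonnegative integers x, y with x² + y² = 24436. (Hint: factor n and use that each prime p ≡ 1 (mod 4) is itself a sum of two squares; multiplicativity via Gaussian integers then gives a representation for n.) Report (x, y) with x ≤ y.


Step 1: Factor n = 24436 = 2^2 · 41 · 149.
Step 2: Check the mod-4 condition on each prime factor: 2 = 2 (special); 41 ≡ 1 (mod 4), exponent 1; 149 ≡ 1 (mod 4), exponent 1.
All primes ≡ 3 (mod 4) appear to even exponent (or don't appear), so by the two-squares theorem n IS expressible as a sum of two squares.
Step 3: Build a representation. Group n = k² · m with k = 2 and m = 41 · 149 = 6109 (a product of primes ≡ 1 (mod 4)); a representation of m scales to one of n via (k·x)² + (k·y)² = k²(x² + y²). Each prime p ≡ 1 (mod 4) is itself a sum of two squares; find a² by testing p − a² for a perfect square:
  41: 41 − 1² = 40, 41 − 2² = 37, 41 − 3² = 32, 41 − 4² = 25 = 5² ⇒ 41 = 4² + 5².
  149: 149 − 1² = 148, 149 − 2² = 145, 149 − 3² = 140, 149 − 4² = 133, 149 − 5² = 124, 149 − 6² = 113, 149 − 7² = 100 = 10² ⇒ 149 = 7² + 10².
  Combine using the Brahmagupta–Fibonacci identity (a² + b²)(c² + d²) = (ac − bd)² + (ad + bc)² = (ac + bd)² + (ad − bc)²:
  41 · 149 = 6109: from (4² + 5²)(7² + 10²), take (4·7 − 5·10, 4·10 + 5·7) = (28 − 50, 40 + 35) = (-22, 75); dropping signs (only squares matter) gives (22, 75); check 22² + 75² = 484 + 5625 = 6109 ✓.
  Scale by k = 2: (2·22, 2·75) = (44, 150).
Step 4: Order so x ≤ y and verify: 44² + 150² = 1936 + 22500 = 24436 = n. ✓

n = 24436 = 44² + 150² (one valid representation with x ≤ y).


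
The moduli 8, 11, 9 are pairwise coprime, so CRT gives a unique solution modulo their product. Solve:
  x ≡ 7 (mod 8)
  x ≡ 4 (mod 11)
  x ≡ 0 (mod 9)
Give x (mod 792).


Moduli 8, 11, 9 are pairwise coprime; by CRT there is a unique solution modulo M = 8 · 11 · 9 = 792.
Solve pairwise, accumulating the modulus:
  Start with x ≡ 7 (mod 8).
  Combine with x ≡ 4 (mod 11): since gcd(8, 11) = 1, we get a unique residue mod 88.
    Write x = 7 + 8·t and substitute into x ≡ 4 (mod 11): 8·t ≡ 4 − 7 = -3 (mod 11).
    Reduce coefficients mod 11: 8·t ≡ 8 (mod 11).
    The inverse of 8 mod 11 is 7 (since 8·7 = 56 = 5·11 + 1), so t ≡ 7·8 = 56 ≡ 1 (mod 11).
    Then x = 7 + 8·1 = 15, valid modulo lcm(8, 11) = 88: x ≡ 15 (mod 88).
  Combine with x ≡ 0 (mod 9): since gcd(88, 9) = 1, we get a unique residue mod 792.
    Write x = 15 + 88·t and substitute into x ≡ 0 (mod 9): 88·t ≡ 0 − 15 = -15 (mod 9).
    Reduce coefficients mod 9: 7·t ≡ 3 (mod 9).
    The inverse of 7 mod 9 is 4 (since 7·4 = 28 = 3·9 + 1), so t ≡ 4·3 = 12 ≡ 3 (mod 9).
    Then x = 15 + 88·3 = 279, valid modulo lcm(88, 9) = 792: x ≡ 279 (mod 792).
Verify: 279 mod 8 = 7 ✓, 279 mod 11 = 4 ✓, 279 mod 9 = 0 ✓.

x ≡ 279 (mod 792).


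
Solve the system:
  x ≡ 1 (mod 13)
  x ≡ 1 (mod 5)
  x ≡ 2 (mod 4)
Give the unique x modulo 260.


Moduli 13, 5, 4 are pairwise coprime; by CRT there is a unique solution modulo M = 13 · 5 · 4 = 260.
Solve pairwise, accumulating the modulus:
  Start with x ≡ 1 (mod 13).
  Combine with x ≡ 1 (mod 5): since gcd(13, 5) = 1, we get a unique residue mod 65.
    Write x = 1 + 13·t and substitute into x ≡ 1 (mod 5): 13·t ≡ 1 − 1 = 0 (mod 5).
    Reduce coefficients mod 5: 3·t ≡ 0 (mod 5).
    The inverse of 3 mod 5 is 2 (since 3·2 = 6 = 1·5 + 1), so t ≡ 2·0 = 0 ≡ 0 (mod 5).
    Then x = 1 + 13·0 = 1, valid modulo lcm(13, 5) = 65: x ≡ 1 (mod 65).
  Combine with x ≡ 2 (mod 4): since gcd(65, 4) = 1, we get a unique residue mod 260.
    Write x = 1 + 65·t and substitute into x ≡ 2 (mod 4): 65·t ≡ 2 − 1 = 1 (mod 4).
    Reduce coefficients mod 4: 1·t ≡ 1 (mod 4).
    So t ≡ 1 (mod 4).
    Then x = 1 + 65·1 = 66, valid modulo lcm(65, 4) = 260: x ≡ 66 (mod 260).
Verify: 66 mod 13 = 1 ✓, 66 mod 5 = 1 ✓, 66 mod 4 = 2 ✓.

x ≡ 66 (mod 260).


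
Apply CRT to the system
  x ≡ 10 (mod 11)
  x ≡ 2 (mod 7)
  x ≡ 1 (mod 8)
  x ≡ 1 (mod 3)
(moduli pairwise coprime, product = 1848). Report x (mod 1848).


Product of moduli M = 11 · 7 · 8 · 3 = 1848.
Merge one congruence at a time:
  Start: x ≡ 10 (mod 11).
  Combine with x ≡ 2 (mod 7); new modulus lcm = 77.
    Write x = 10 + 11·t and substitute into x ≡ 2 (mod 7): 11·t ≡ 2 − 10 = -8 (mod 7).
    Reduce coefficients mod 7: 4·t ≡ 6 (mod 7).
    The inverse of 4 mod 7 is 2 (since 4·2 = 8 = 1·7 + 1), so t ≡ 2·6 = 12 ≡ 5 (mod 7).
    Then x = 10 + 11·5 = 65, valid modulo lcm(11, 7) = 77: x ≡ 65 (mod 77).
  Combine with x ≡ 1 (mod 8); new modulus lcm = 616.
    Write x = 65 + 77·t and substitute into x ≡ 1 (mod 8): 77·t ≡ 1 − 65 = -64 (mod 8).
    Reduce coefficients mod 8: 5·t ≡ 0 (mod 8).
    The inverse of 5 mod 8 is 5 (since 5·5 = 25 = 3·8 + 1), so t ≡ 5·0 = 0 ≡ 0 (mod 8).
    Then x = 65 + 77·0 = 65, valid modulo lcm(77, 8) = 616: x ≡ 65 (mod 616).
  Combine with x ≡ 1 (mod 3); new modulus lcm = 1848.
    Write x = 65 + 616·t and substitute into x ≡ 1 (mod 3): 616·t ≡ 1 − 65 = -64 (mod 3).
    Reduce coefficients mod 3: 1·t ≡ 2 (mod 3).
    So t ≡ 2 (mod 3).
    Then x = 65 + 616·2 = 1297, valid modulo lcm(616, 3) = 1848: x ≡ 1297 (mod 1848).
Verify against each original: 1297 mod 11 = 10, 1297 mod 7 = 2, 1297 mod 8 = 1, 1297 mod 3 = 1.

x ≡ 1297 (mod 1848).


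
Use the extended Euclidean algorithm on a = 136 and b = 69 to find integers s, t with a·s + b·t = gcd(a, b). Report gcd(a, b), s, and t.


Euclidean algorithm on (136, 69) — divide until remainder is 0:
  136 = 1 · 69 + 67
  69 = 1 · 67 + 2
  67 = 33 · 2 + 1
  2 = 2 · 1 + 0
gcd(136, 69) = 1.
Track Bezout coefficients alongside the remainders: start with r₀ = 136 = a·1 + b·0 (s = 1, t = 0) and r₁ = 69 = a·0 + b·1 (s = 0, t = 1); each new remainder r_{k+1} = r_{k-1} − q_k·r_k inherits s_{k+1} = s_{k-1} − q_k·s_k, t_{k+1} = t_{k-1} − q_k·t_k, so r_k = a·s_k + b·t_k at every step:
  q = 1: r = 67, s = 1 − 1·0 = 1, t = 0 − 1·1 = -1  (check: 136·1 + 69·(-1) = 67)
  q = 1: r = 2, s = 0 − 1·1 = -1, t = 1 − 1·(-1) = 2  (check: 136·(-1) + 69·2 = 2)
  q = 33: r = 1, s = 1 − 33·(-1) = 34, t = -1 − 33·2 = -67  (check: 136·34 + 69·(-67) = 1)
The row with r = 1 (the gcd) gives the Bezout coefficients s = 34, t = -67.
Result: 136 · (34) + 69 · (-67) = 1.

gcd(136, 69) = 1; s = 34, t = -67 (check: 136·34 + 69·(-67) = 1).


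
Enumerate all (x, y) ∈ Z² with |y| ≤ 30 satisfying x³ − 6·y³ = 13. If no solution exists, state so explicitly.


The equation is x³ - 6y³ = 13. For fixed y, x³ = 6·y³ + 13, so a solution requires the RHS to be a perfect cube.
Strategy: iterate y from -30 to 30, compute RHS = 6·y³ + 13, and check whether it is a (positive or negative) perfect cube.
Check small values of y:
  y = 0: RHS = 13 is not a perfect cube.
  y = 1: RHS = 19 is not a perfect cube.
  y = -1: RHS = 7 is not a perfect cube.
  y = 2: RHS = 61 is not a perfect cube.
  y = -2: RHS = -35 is not a perfect cube.
  y = 3: RHS = 175 is not a perfect cube.
  y = -3: RHS = -149 is not a perfect cube.
Continuing the search up to |y| = 30 finds no solutions either.
No (x, y) in the scanned range satisfies the equation.

No integer solutions with |y| ≤ 30.


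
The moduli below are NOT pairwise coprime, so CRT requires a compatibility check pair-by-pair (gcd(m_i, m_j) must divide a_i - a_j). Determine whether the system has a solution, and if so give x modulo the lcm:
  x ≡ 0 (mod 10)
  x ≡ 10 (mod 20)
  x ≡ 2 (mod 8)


Moduli 10, 20, 8 are not pairwise coprime, so CRT works modulo lcm(m_i) when all pairwise compatibility conditions hold.
Pairwise compatibility: gcd(m_i, m_j) must divide a_i - a_j for every pair.
Merge one congruence at a time:
  Start: x ≡ 0 (mod 10).
  Combine with x ≡ 10 (mod 20): gcd(10, 20) = 10; 10 - 0 = 10, which IS divisible by 10, so compatible.
    Write x = 0 + 10·t and substitute into x ≡ 10 (mod 20): 10·t ≡ 10 − 0 = 10 (mod 20).
    Divide the congruence (and modulus) by g = 10: 1·t ≡ 1 (mod 2).
    So t ≡ 1 (mod 2).
    Then x = 0 + 10·1 = 10, valid modulo lcm(10, 20) = 20: x ≡ 10 (mod 20).
  Combine with x ≡ 2 (mod 8): gcd(20, 8) = 4; 2 - 10 = -8, which IS divisible by 4, so compatible.
    Write x = 10 + 20·t and substitute into x ≡ 2 (mod 8): 20·t ≡ 2 − 10 = -8 (mod 8).
    Divide the congruence (and modulus) by g = 4: 5·t ≡ -2 (mod 2).
    Reduce coefficients mod 2: 1·t ≡ 0 (mod 2).
    So t ≡ 0 (mod 2).
    Then x = 10 + 20·0 = 10, valid modulo lcm(20, 8) = 40: x ≡ 10 (mod 40).
Verify: 10 mod 10 = 0, 10 mod 20 = 10, 10 mod 8 = 2.

x ≡ 10 (mod 40).


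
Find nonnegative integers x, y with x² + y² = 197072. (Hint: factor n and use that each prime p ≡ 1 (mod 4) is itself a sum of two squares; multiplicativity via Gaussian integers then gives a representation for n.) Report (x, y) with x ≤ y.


Step 1: Factor n = 197072 = 2^4 · 109 · 113.
Step 2: Check the mod-4 condition on each prime factor: 2 = 2 (special); 109 ≡ 1 (mod 4), exponent 1; 113 ≡ 1 (mod 4), exponent 1.
All primes ≡ 3 (mod 4) appear to even exponent (or don't appear), so by the two-squares theorem n IS expressible as a sum of two squares.
Step 3: Build a representation. Group n = k² · m with k = 4 and m = 109 · 113 = 12317 (a product of primes ≡ 1 (mod 4)); a representation of m scales to one of n via (k·x)² + (k·y)² = k²(x² + y²). Each prime p ≡ 1 (mod 4) is itself a sum of two squares; find a² by testing p − a² for a perfect square:
  109: 109 − 1² = 108, 109 − 2² = 105, 109 − 3² = 100 = 10² ⇒ 109 = 3² + 10².
  113: 113 − 1² = 112, 113 − 2² = 109, 113 − 3² = 104, 113 − 4² = 97, 113 − 5² = 88, 113 − 6² = 77, 113 − 7² = 64 = 8² ⇒ 113 = 7² + 8².
  Combine using the Brahmagupta–Fibonacci identity (a² + b²)(c² + d²) = (ac − bd)² + (ad + bc)² = (ac + bd)² + (ad − bc)²:
  109 · 113 = 12317: from (3² + 10²)(7² + 8²), take (3·7 − 10·8, 3·8 + 10·7) = (21 − 80, 24 + 70) = (-59, 94); dropping signs (only squares matter) gives (59, 94); check 59² + 94² = 3481 + 8836 = 12317 ✓.
  Scale by k = 4: (4·59, 4·94) = (236, 376).
Step 4: Order so x ≤ y and verify: 236² + 376² = 55696 + 141376 = 197072 = n. ✓

n = 197072 = 236² + 376² (one valid representation with x ≤ y).


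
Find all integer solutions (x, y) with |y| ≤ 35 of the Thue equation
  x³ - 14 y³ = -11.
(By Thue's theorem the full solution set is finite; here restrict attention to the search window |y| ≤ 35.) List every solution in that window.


The equation is x³ - 14y³ = -11. For fixed y, x³ = 14·y³ − 11, so a solution requires the RHS to be a perfect cube.
Strategy: iterate y from -35 to 35, compute RHS = 14·y³ − 11, and check whether it is a (positive or negative) perfect cube.
Check small values of y:
  y = 0: RHS = -11 is not a perfect cube.
  y = 1: RHS = 3 is not a perfect cube.
  y = -1: RHS = -25 is not a perfect cube.
  y = 2: RHS = 101 is not a perfect cube.
  y = -2: RHS = -123 is not a perfect cube.
  y = 3: RHS = 367 is not a perfect cube.
  y = -3: RHS = -389 is not a perfect cube.
Continuing the search up to |y| = 35 finds no solutions either.
No (x, y) in the scanned range satisfies the equation.

No integer solutions with |y| ≤ 35.


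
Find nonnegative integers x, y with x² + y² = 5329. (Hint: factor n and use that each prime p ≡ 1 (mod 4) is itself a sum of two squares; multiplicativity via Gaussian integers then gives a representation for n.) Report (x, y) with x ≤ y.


Step 1: Factor n = 5329 = 73^2.
Step 2: Check the mod-4 condition on each prime factor: 73 ≡ 1 (mod 4), exponent 2.
All primes ≡ 3 (mod 4) appear to even exponent (or don't appear), so by the two-squares theorem n IS expressible as a sum of two squares.
Step 3: Build a representation. Here n = 73 · 73 is a product of primes ≡ 1 (mod 4). Each prime p ≡ 1 (mod 4) is itself a sum of two squares; find a² by testing p − a² for a perfect square:
  73: 73 − 1² = 72, 73 − 2² = 69, 73 − 3² = 64 = 8² ⇒ 73 = 3² + 8².
  Combine using the Brahmagupta–Fibonacci identity (a² + b²)(c² + d²) = (ac − bd)² + (ad + bc)² = (ac + bd)² + (ad − bc)²:
  73 · 73 = 5329: from (3² + 8²)(3² + 8²), take (3·3 − 8·8, 3·8 + 8·3) = (9 − 64, 24 + 24) = (-55, 48); dropping signs (only squares matter) gives (55, 48); check 55² + 48² = 3025 + 2304 = 5329 ✓.
Step 4: Order so x ≤ y and verify: 48² + 55² = 2304 + 3025 = 5329 = n. ✓

n = 5329 = 48² + 55² (one valid representation with x ≤ y).


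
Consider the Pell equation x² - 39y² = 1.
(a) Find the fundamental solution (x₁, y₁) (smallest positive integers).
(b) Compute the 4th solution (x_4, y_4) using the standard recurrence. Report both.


Step 1: Find the fundamental solution (x₁, y₁) of x² - 39y² = 1.
  Expand √39 as a continued fraction. a₀ = ⌊√39⌋ = 6; iterate m_{k+1} = d_k·a_k − m_k, d_{k+1} = (39 − m_{k+1}²)/d_k, a_{k+1} = ⌊(a₀ + m_{k+1})/d_{k+1}⌋ (starting m₀ = 0, d₀ = 1), with convergents p_k = a_k·p_{k-1} + p_{k-2}, q_k = a_k·q_{k-1} + q_{k-2} (p₋₁ = 1, q₋₁ = 0):
  k = 0: a₀ = 6; p₀/q₀ = 6/1; p₀² − 39·q₀² = 36 − 39 = -3.
  k = 1: m = 6, d = 3, a = ⌊(6 + 6)/3⌋ = 4; p/q = (4·6 + 1)/(4·1 + 0) = 25/4; p² − 39·q² = 625 − 624 = 1.
  The first convergent with p² − 39·q² = 1 gives the fundamental solution (x₁, y₁) = (25, 4).
Step 2: Apply the recurrence (x_{n+1}, y_{n+1}) = (x₁x_n + 39y₁y_n, x₁y_n + y₁x_n) repeatedly.
  From (x_1, y_1) = (25, 4): x_2 = 25·25 + 39·4·4 = 1249; y_2 = 25·4 + 4·25 = 200.
  From (x_2, y_2) = (1249, 200): x_3 = 25·1249 + 39·4·200 = 62425; y_3 = 25·200 + 4·1249 = 9996.
  From (x_3, y_3) = (62425, 9996): x_4 = 25·62425 + 39·4·9996 = 3120001; y_4 = 25·9996 + 4·62425 = 499600.
Step 3: Verify x_4² - 39·y_4² = 9734406240001 - 9734406240000 = 1 (should be 1). ✓

(x_1, y_1) = (25, 4); (x_4, y_4) = (3120001, 499600).


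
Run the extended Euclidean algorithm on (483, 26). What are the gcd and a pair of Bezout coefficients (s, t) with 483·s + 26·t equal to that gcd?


Euclidean algorithm on (483, 26) — divide until remainder is 0:
  483 = 18 · 26 + 15
  26 = 1 · 15 + 11
  15 = 1 · 11 + 4
  11 = 2 · 4 + 3
  4 = 1 · 3 + 1
  3 = 3 · 1 + 0
gcd(483, 26) = 1.
Track Bezout coefficients alongside the remainders: start with r₀ = 483 = a·1 + b·0 (s = 1, t = 0) and r₁ = 26 = a·0 + b·1 (s = 0, t = 1); each new remainder r_{k+1} = r_{k-1} − q_k·r_k inherits s_{k+1} = s_{k-1} − q_k·s_k, t_{k+1} = t_{k-1} − q_k·t_k, so r_k = a·s_k + b·t_k at every step:
  q = 18: r = 15, s = 1 − 18·0 = 1, t = 0 − 18·1 = -18  (check: 483·1 + 26·(-18) = 15)
  q = 1: r = 11, s = 0 − 1·1 = -1, t = 1 − 1·(-18) = 19  (check: 483·(-1) + 26·19 = 11)
  q = 1: r = 4, s = 1 − 1·(-1) = 2, t = -18 − 1·19 = -37  (check: 483·2 + 26·(-37) = 4)
  q = 2: r = 3, s = -1 − 2·2 = -5, t = 19 − 2·(-37) = 93  (check: 483·(-5) + 26·93 = 3)
  q = 1: r = 1, s = 2 − 1·(-5) = 7, t = -37 − 1·93 = -130  (check: 483·7 + 26·(-130) = 1)
The row with r = 1 (the gcd) gives the Bezout coefficients s = 7, t = -130.
Result: 483 · (7) + 26 · (-130) = 1.

gcd(483, 26) = 1; s = 7, t = -130 (check: 483·7 + 26·(-130) = 1).


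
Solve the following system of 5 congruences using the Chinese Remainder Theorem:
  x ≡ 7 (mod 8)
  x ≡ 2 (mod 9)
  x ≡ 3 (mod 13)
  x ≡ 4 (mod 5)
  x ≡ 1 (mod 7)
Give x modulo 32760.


Product of moduli M = 8 · 9 · 13 · 5 · 7 = 32760.
Merge one congruence at a time:
  Start: x ≡ 7 (mod 8).
  Combine with x ≡ 2 (mod 9); new modulus lcm = 72.
    Write x = 7 + 8·t and substitute into x ≡ 2 (mod 9): 8·t ≡ 2 − 7 = -5 (mod 9).
    Reduce coefficients mod 9: 8·t ≡ 4 (mod 9).
    The inverse of 8 mod 9 is 8 (since 8·8 = 64 = 7·9 + 1), so t ≡ 8·4 = 32 ≡ 5 (mod 9).
    Then x = 7 + 8·5 = 47, valid modulo lcm(8, 9) = 72: x ≡ 47 (mod 72).
  Combine with x ≡ 3 (mod 13); new modulus lcm = 936.
    Write x = 47 + 72·t and substitute into x ≡ 3 (mod 13): 72·t ≡ 3 − 47 = -44 (mod 13).
    Reduce coefficients mod 13: 7·t ≡ 8 (mod 13).
    The inverse of 7 mod 13 is 2 (since 7·2 = 14 = 1·13 + 1), so t ≡ 2·8 = 16 ≡ 3 (mod 13).
    Then x = 47 + 72·3 = 263, valid modulo lcm(72, 13) = 936: x ≡ 263 (mod 936).
  Combine with x ≡ 4 (mod 5); new modulus lcm = 4680.
    Write x = 263 + 936·t and substitute into x ≡ 4 (mod 5): 936·t ≡ 4 − 263 = -259 (mod 5).
    Reduce coefficients mod 5: 1·t ≡ 1 (mod 5).
    So t ≡ 1 (mod 5).
    Then x = 263 + 936·1 = 1199, valid modulo lcm(936, 5) = 4680: x ≡ 1199 (mod 4680).
  Combine with x ≡ 1 (mod 7); new modulus lcm = 32760.
    Write x = 1199 + 4680·t and substitute into x ≡ 1 (mod 7): 4680·t ≡ 1 − 1199 = -1198 (mod 7).
    Reduce coefficients mod 7: 4·t ≡ 6 (mod 7).
    The inverse of 4 mod 7 is 2 (since 4·2 = 8 = 1·7 + 1), so t ≡ 2·6 = 12 ≡ 5 (mod 7).
    Then x = 1199 + 4680·5 = 24599, valid modulo lcm(4680, 7) = 32760: x ≡ 24599 (mod 32760).
Verify against each original: 24599 mod 8 = 7, 24599 mod 9 = 2, 24599 mod 13 = 3, 24599 mod 5 = 4, 24599 mod 7 = 1.

x ≡ 24599 (mod 32760).


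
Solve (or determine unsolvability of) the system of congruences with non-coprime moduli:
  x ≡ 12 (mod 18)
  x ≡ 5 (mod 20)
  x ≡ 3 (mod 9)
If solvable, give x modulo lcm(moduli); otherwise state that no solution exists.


Moduli 18, 20, 9 are not pairwise coprime, so CRT works modulo lcm(m_i) when all pairwise compatibility conditions hold.
Pairwise compatibility: gcd(m_i, m_j) must divide a_i - a_j for every pair.
Merge one congruence at a time:
  Start: x ≡ 12 (mod 18).
  Combine with x ≡ 5 (mod 20): gcd(18, 20) = 2, and 5 - 12 = -7 is NOT divisible by 2.
    ⇒ system is inconsistent (no integer solution).

No solution (the system is inconsistent).


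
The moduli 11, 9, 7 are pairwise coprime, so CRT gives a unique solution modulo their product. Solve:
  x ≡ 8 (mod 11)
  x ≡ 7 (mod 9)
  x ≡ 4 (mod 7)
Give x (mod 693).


Moduli 11, 9, 7 are pairwise coprime; by CRT there is a unique solution modulo M = 11 · 9 · 7 = 693.
Solve pairwise, accumulating the modulus:
  Start with x ≡ 8 (mod 11).
  Combine with x ≡ 7 (mod 9): since gcd(11, 9) = 1, we get a unique residue mod 99.
    Write x = 8 + 11·t and substitute into x ≡ 7 (mod 9): 11·t ≡ 7 − 8 = -1 (mod 9).
    Reduce coefficients mod 9: 2·t ≡ 8 (mod 9).
    The inverse of 2 mod 9 is 5 (since 2·5 = 10 = 1·9 + 1), so t ≡ 5·8 = 40 ≡ 4 (mod 9).
    Then x = 8 + 11·4 = 52, valid modulo lcm(11, 9) = 99: x ≡ 52 (mod 99).
  Combine with x ≡ 4 (mod 7): since gcd(99, 7) = 1, we get a unique residue mod 693.
    Write x = 52 + 99·t and substitute into x ≡ 4 (mod 7): 99·t ≡ 4 − 52 = -48 (mod 7).
    Reduce coefficients mod 7: 1·t ≡ 1 (mod 7).
    So t ≡ 1 (mod 7).
    Then x = 52 + 99·1 = 151, valid modulo lcm(99, 7) = 693: x ≡ 151 (mod 693).
Verify: 151 mod 11 = 8 ✓, 151 mod 9 = 7 ✓, 151 mod 7 = 4 ✓.

x ≡ 151 (mod 693).


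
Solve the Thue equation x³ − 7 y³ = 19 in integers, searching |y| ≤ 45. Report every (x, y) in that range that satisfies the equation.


The equation is x³ - 7y³ = 19. For fixed y, x³ = 7·y³ + 19, so a solution requires the RHS to be a perfect cube.
Strategy: iterate y from -45 to 45, compute RHS = 7·y³ + 19, and check whether it is a (positive or negative) perfect cube.
Check small values of y:
  y = 0: RHS = 19 is not a perfect cube.
  y = 1: RHS = 26 is not a perfect cube.
  y = -1: RHS = 12 is not a perfect cube.
  y = 2: RHS = 75 is not a perfect cube.
  y = -2: RHS = -37 is not a perfect cube.
  y = 3: RHS = 208 is not a perfect cube.
  y = -3: RHS = -170 is not a perfect cube.
Continuing the search up to |y| = 45 finds no solutions either.
No (x, y) in the scanned range satisfies the equation.

No integer solutions with |y| ≤ 45.


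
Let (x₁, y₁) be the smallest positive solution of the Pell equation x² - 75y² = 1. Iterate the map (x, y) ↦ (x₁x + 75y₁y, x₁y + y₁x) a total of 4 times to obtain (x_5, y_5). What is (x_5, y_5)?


Step 1: Find the fundamental solution (x₁, y₁) of x² - 75y² = 1.
  Expand √75 as a continued fraction. a₀ = ⌊√75⌋ = 8; iterate m_{k+1} = d_k·a_k − m_k, d_{k+1} = (75 − m_{k+1}²)/d_k, a_{k+1} = ⌊(a₀ + m_{k+1})/d_{k+1}⌋ (starting m₀ = 0, d₀ = 1), with convergents p_k = a_k·p_{k-1} + p_{k-2}, q_k = a_k·q_{k-1} + q_{k-2} (p₋₁ = 1, q₋₁ = 0):
  k = 0: a₀ = 8; p₀/q₀ = 8/1; p₀² − 75·q₀² = 64 − 75 = -11.
  k = 1: m = 8, d = 11, a = ⌊(8 + 8)/11⌋ = 1; p/q = (1·8 + 1)/(1·1 + 0) = 9/1; p² − 75·q² = 81 − 75 = 6.
  k = 2: m = 3, d = 6, a = ⌊(8 + 3)/6⌋ = 1; p/q = (1·9 + 8)/(1·1 + 1) = 17/2; p² − 75·q² = 289 − 300 = -11.
  k = 3: m = 3, d = 11, a = ⌊(8 + 3)/11⌋ = 1; p/q = (1·17 + 9)/(1·2 + 1) = 26/3; p² − 75·q² = 676 − 675 = 1.
  The first convergent with p² − 75·q² = 1 gives the fundamental solution (x₁, y₁) = (26, 3).
Step 2: Apply the recurrence (x_{n+1}, y_{n+1}) = (x₁x_n + 75y₁y_n, x₁y_n + y₁x_n) repeatedly.
  From (x_1, y_1) = (26, 3): x_2 = 26·26 + 75·3·3 = 1351; y_2 = 26·3 + 3·26 = 156.
  From (x_2, y_2) = (1351, 156): x_3 = 26·1351 + 75·3·156 = 70226; y_3 = 26·156 + 3·1351 = 8109.
  From (x_3, y_3) = (70226, 8109): x_4 = 26·70226 + 75·3·8109 = 3650401; y_4 = 26·8109 + 3·70226 = 421512.
  From (x_4, y_4) = (3650401, 421512): x_5 = 26·3650401 + 75·3·421512 = 189750626; y_5 = 26·421512 + 3·3650401 = 21910515.
Step 3: Verify x_5² - 75·y_5² = 36005300067391876 - 36005300067391875 = 1 (should be 1). ✓

(x_1, y_1) = (26, 3); (x_5, y_5) = (189750626, 21910515).


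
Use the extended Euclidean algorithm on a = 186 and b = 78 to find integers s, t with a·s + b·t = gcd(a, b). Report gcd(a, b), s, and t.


Euclidean algorithm on (186, 78) — divide until remainder is 0:
  186 = 2 · 78 + 30
  78 = 2 · 30 + 18
  30 = 1 · 18 + 12
  18 = 1 · 12 + 6
  12 = 2 · 6 + 0
gcd(186, 78) = 6.
Track Bezout coefficients alongside the remainders: start with r₀ = 186 = a·1 + b·0 (s = 1, t = 0) and r₁ = 78 = a·0 + b·1 (s = 0, t = 1); each new remainder r_{k+1} = r_{k-1} − q_k·r_k inherits s_{k+1} = s_{k-1} − q_k·s_k, t_{k+1} = t_{k-1} − q_k·t_k, so r_k = a·s_k + b·t_k at every step:
  q = 2: r = 30, s = 1 − 2·0 = 1, t = 0 − 2·1 = -2  (check: 186·1 + 78·(-2) = 30)
  q = 2: r = 18, s = 0 − 2·1 = -2, t = 1 − 2·(-2) = 5  (check: 186·(-2) + 78·5 = 18)
  q = 1: r = 12, s = 1 − 1·(-2) = 3, t = -2 − 1·5 = -7  (check: 186·3 + 78·(-7) = 12)
  q = 1: r = 6, s = -2 − 1·3 = -5, t = 5 − 1·(-7) = 12  (check: 186·(-5) + 78·12 = 6)
The row with r = 6 (the gcd) gives the Bezout coefficients s = -5, t = 12.
Result: 186 · (-5) + 78 · (12) = 6.

gcd(186, 78) = 6; s = -5, t = 12 (check: 186·(-5) + 78·12 = 6).


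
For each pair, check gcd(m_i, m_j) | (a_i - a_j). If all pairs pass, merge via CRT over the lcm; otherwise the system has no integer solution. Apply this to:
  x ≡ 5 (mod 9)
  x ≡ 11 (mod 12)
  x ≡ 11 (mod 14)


Moduli 9, 12, 14 are not pairwise coprime, so CRT works modulo lcm(m_i) when all pairwise compatibility conditions hold.
Pairwise compatibility: gcd(m_i, m_j) must divide a_i - a_j for every pair.
Merge one congruence at a time:
  Start: x ≡ 5 (mod 9).
  Combine with x ≡ 11 (mod 12): gcd(9, 12) = 3; 11 - 5 = 6, which IS divisible by 3, so compatible.
    Write x = 5 + 9·t and substitute into x ≡ 11 (mod 12): 9·t ≡ 11 − 5 = 6 (mod 12).
    Divide the congruence (and modulus) by g = 3: 3·t ≡ 2 (mod 4).
    The inverse of 3 mod 4 is 3 (since 3·3 = 9 = 2·4 + 1), so t ≡ 3·2 = 6 ≡ 2 (mod 4).
    Then x = 5 + 9·2 = 23, valid modulo lcm(9, 12) = 36: x ≡ 23 (mod 36).
  Combine with x ≡ 11 (mod 14): gcd(36, 14) = 2; 11 - 23 = -12, which IS divisible by 2, so compatible.
    Write x = 23 + 36·t and substitute into x ≡ 11 (mod 14): 36·t ≡ 11 − 23 = -12 (mod 14).
    Divide the congruence (and modulus) by g = 2: 18·t ≡ -6 (mod 7).
    Reduce coefficients mod 7: 4·t ≡ 1 (mod 7).
    The inverse of 4 mod 7 is 2 (since 4·2 = 8 = 1·7 + 1), so t ≡ 2·1 = 2 ≡ 2 (mod 7).
    Then x = 23 + 36·2 = 95, valid modulo lcm(36, 14) = 252: x ≡ 95 (mod 252).
Verify: 95 mod 9 = 5, 95 mod 12 = 11, 95 mod 14 = 11.

x ≡ 95 (mod 252).


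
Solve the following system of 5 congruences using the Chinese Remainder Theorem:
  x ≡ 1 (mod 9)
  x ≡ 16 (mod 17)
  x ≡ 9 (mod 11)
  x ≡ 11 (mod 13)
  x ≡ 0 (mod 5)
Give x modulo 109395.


Product of moduli M = 9 · 17 · 11 · 13 · 5 = 109395.
Merge one congruence at a time:
  Start: x ≡ 1 (mod 9).
  Combine with x ≡ 16 (mod 17); new modulus lcm = 153.
    Write x = 1 + 9·t and substitute into x ≡ 16 (mod 17): 9·t ≡ 16 − 1 = 15 (mod 17).
    The inverse of 9 mod 17 is 2 (since 9·2 = 18 = 1·17 + 1), so t ≡ 2·15 = 30 ≡ 13 (mod 17).
    Then x = 1 + 9·13 = 118, valid modulo lcm(9, 17) = 153: x ≡ 118 (mod 153).
  Combine with x ≡ 9 (mod 11); new modulus lcm = 1683.
    Write x = 118 + 153·t and substitute into x ≡ 9 (mod 11): 153·t ≡ 9 − 118 = -109 (mod 11).
    Reduce coefficients mod 11: 10·t ≡ 1 (mod 11).
    The inverse of 10 mod 11 is 10 (since 10·10 = 100 = 9·11 + 1), so t ≡ 10·1 = 10 ≡ 10 (mod 11).
    Then x = 118 + 153·10 = 1648, valid modulo lcm(153, 11) = 1683: x ≡ 1648 (mod 1683).
  Combine with x ≡ 11 (mod 13); new modulus lcm = 21879.
    Write x = 1648 + 1683·t and substitute into x ≡ 11 (mod 13): 1683·t ≡ 11 − 1648 = -1637 (mod 13).
    Reduce coefficients mod 13: 6·t ≡ 1 (mod 13).
    The inverse of 6 mod 13 is 11 (since 6·11 = 66 = 5·13 + 1), so t ≡ 11·1 = 11 ≡ 11 (mod 13).
    Then x = 1648 + 1683·11 = 20161, valid modulo lcm(1683, 13) = 21879: x ≡ 20161 (mod 21879).
  Combine with x ≡ 0 (mod 5); new modulus lcm = 109395.
    Write x = 20161 + 21879·t and substitute into x ≡ 0 (mod 5): 21879·t ≡ 0 − 20161 = -20161 (mod 5).
    Reduce coefficients mod 5: 4·t ≡ 4 (mod 5).
    The inverse of 4 mod 5 is 4 (since 4·4 = 16 = 3·5 + 1), so t ≡ 4·4 = 16 ≡ 1 (mod 5).
    Then x = 20161 + 21879·1 = 42040, valid modulo lcm(21879, 5) = 109395: x ≡ 42040 (mod 109395).
Verify against each original: 42040 mod 9 = 1, 42040 mod 17 = 16, 42040 mod 11 = 9, 42040 mod 13 = 11, 42040 mod 5 = 0.

x ≡ 42040 (mod 109395).


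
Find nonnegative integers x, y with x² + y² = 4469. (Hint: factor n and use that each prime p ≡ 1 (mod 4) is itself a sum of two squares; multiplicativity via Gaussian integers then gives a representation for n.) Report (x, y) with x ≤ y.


Step 1: Factor n = 4469 = 41 · 109.
Step 2: Check the mod-4 condition on each prime factor: 41 ≡ 1 (mod 4), exponent 1; 109 ≡ 1 (mod 4), exponent 1.
All primes ≡ 3 (mod 4) appear to even exponent (or don't appear), so by the two-squares theorem n IS expressible as a sum of two squares.
Step 3: Build a representation. Here n = 41 · 109 is a product of primes ≡ 1 (mod 4). Each prime p ≡ 1 (mod 4) is itself a sum of two squares; find a² by testing p − a² for a perfect square:
  41: 41 − 1² = 40, 41 − 2² = 37, 41 − 3² = 32, 41 − 4² = 25 = 5² ⇒ 41 = 4² + 5².
  109: 109 − 1² = 108, 109 − 2² = 105, 109 − 3² = 100 = 10² ⇒ 109 = 3² + 10².
  Combine using the Brahmagupta–Fibonacci identity (a² + b²)(c² + d²) = (ac − bd)² + (ad + bc)² = (ac + bd)² + (ad − bc)²:
  41 · 109 = 4469: from (4² + 5²)(3² + 10²), take (4·3 − 5·10, 4·10 + 5·3) = (12 − 50, 40 + 15) = (-38, 55); dropping signs (only squares matter) gives (38, 55); check 38² + 55² = 1444 + 3025 = 4469 ✓.
Step 4: Order so x ≤ y and verify: 38² + 55² = 1444 + 3025 = 4469 = n. ✓

n = 4469 = 38² + 55² (one valid representation with x ≤ y).
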